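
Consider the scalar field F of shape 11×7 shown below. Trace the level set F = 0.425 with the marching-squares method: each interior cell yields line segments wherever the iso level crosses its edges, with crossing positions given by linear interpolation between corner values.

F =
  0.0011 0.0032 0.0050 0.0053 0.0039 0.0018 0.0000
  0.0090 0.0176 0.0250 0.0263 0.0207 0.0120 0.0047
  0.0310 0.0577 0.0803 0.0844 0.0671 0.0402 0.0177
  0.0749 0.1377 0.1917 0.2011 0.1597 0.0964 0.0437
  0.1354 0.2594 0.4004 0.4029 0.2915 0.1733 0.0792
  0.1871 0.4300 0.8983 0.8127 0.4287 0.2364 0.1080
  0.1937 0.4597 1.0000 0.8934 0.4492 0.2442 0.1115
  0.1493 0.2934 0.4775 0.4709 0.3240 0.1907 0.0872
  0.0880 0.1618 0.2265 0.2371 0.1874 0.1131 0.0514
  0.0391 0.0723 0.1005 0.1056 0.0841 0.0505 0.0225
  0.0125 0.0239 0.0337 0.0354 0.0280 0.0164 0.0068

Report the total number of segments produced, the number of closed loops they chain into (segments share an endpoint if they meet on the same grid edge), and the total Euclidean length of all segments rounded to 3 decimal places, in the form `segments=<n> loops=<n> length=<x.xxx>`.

segments=14 loops=1 length=10.119

cell (4,0): code 0100 → (4.971,1.000)–(5.000,0.979)
cell (4,1): code 1100 → (4.049,2.000)–(4.971,1.000)
cell (4,2): code 1100 → (4.054,3.000)–(4.049,2.000)
cell (4,3): code 1100 → (4.973,4.000)–(4.054,3.000)
cell (4,4): code 1000 → (5.000,4.019)–(4.973,4.000)
cell (5,0): code 0110 → (5.000,0.979)–(6.000,0.870)
cell (5,4): code 1001 → (6.000,4.118)–(5.000,4.019)
cell (6,0): code 0010 → (6.000,0.870)–(6.209,1.000)
cell (6,1): code 0111 → (6.209,1.000)–(7.000,1.715)
cell (6,3): code 1011 → (7.000,3.312)–(6.193,4.000)
cell (6,4): code 0001 → (6.193,4.000)–(6.000,4.118)
cell (7,1): code 0010 → (7.000,1.715)–(7.209,2.000)
cell (7,2): code 0011 → (7.209,2.000)–(7.196,3.000)
cell (7,3): code 0001 → (7.196,3.000)–(7.000,3.312)
total: 14 segments, chained into 1 closed loop(s), length Σ = 10.119417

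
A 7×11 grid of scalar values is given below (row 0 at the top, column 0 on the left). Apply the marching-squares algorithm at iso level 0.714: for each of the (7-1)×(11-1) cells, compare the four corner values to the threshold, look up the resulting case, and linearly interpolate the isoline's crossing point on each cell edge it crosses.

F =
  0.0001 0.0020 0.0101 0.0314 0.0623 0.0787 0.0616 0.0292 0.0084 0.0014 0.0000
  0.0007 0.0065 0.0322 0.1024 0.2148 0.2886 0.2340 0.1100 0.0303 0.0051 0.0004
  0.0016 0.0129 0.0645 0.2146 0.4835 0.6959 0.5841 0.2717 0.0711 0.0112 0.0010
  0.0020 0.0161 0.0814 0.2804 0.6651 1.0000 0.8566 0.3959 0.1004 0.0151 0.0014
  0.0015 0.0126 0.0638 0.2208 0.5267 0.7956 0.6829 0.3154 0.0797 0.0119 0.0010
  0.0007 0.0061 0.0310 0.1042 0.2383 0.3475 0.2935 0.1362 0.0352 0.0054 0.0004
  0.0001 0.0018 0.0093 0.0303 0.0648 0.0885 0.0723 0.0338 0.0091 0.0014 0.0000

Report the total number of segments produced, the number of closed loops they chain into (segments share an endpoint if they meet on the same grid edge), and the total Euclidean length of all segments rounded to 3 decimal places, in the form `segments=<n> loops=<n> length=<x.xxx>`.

cell (2,4): code 0100 → (2.060,5.000)–(3.000,4.146)
cell (2,5): code 1100 → (2.477,6.000)–(2.060,5.000)
cell (2,6): code 1000 → (3.000,6.310)–(2.477,6.000)
cell (3,4): code 0110 → (3.000,4.146)–(4.000,4.697)
cell (3,5): code 1011 → (4.000,5.724)–(3.821,6.000)
cell (3,6): code 0001 → (3.821,6.000)–(3.000,6.310)
cell (4,4): code 0010 → (4.000,4.697)–(4.182,5.000)
cell (4,5): code 0001 → (4.182,5.000)–(4.000,5.724)
total: 8 segments, chained into 1 closed loop(s), length Σ = 6.410217

segments=8 loops=1 length=6.410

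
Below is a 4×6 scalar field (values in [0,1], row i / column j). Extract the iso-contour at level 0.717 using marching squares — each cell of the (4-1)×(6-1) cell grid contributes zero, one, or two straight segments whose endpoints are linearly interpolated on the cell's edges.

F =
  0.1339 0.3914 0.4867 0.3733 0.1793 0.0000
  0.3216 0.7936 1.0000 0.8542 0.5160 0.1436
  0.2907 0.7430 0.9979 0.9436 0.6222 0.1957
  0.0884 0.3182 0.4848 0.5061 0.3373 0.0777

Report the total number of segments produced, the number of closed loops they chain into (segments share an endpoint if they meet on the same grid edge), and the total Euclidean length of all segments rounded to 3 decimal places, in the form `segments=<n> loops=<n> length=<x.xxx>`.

segments=10 loops=1 length=7.965

cell (0,0): code 0100 → (0.810,1.000)–(1.000,0.838)
cell (0,1): code 1100 → (0.449,2.000)–(0.810,1.000)
cell (0,2): code 1100 → (0.715,3.000)–(0.449,2.000)
cell (0,3): code 1000 → (1.000,3.406)–(0.715,3.000)
cell (1,0): code 0110 → (1.000,0.838)–(2.000,0.943)
cell (1,3): code 1001 → (2.000,3.705)–(1.000,3.406)
cell (2,0): code 0010 → (2.000,0.943)–(2.061,1.000)
cell (2,1): code 0011 → (2.061,1.000)–(2.547,2.000)
cell (2,2): code 0011 → (2.547,2.000)–(2.518,3.000)
cell (2,3): code 0001 → (2.518,3.000)–(2.000,3.705)
total: 10 segments, chained into 1 closed loop(s), length Σ = 7.964602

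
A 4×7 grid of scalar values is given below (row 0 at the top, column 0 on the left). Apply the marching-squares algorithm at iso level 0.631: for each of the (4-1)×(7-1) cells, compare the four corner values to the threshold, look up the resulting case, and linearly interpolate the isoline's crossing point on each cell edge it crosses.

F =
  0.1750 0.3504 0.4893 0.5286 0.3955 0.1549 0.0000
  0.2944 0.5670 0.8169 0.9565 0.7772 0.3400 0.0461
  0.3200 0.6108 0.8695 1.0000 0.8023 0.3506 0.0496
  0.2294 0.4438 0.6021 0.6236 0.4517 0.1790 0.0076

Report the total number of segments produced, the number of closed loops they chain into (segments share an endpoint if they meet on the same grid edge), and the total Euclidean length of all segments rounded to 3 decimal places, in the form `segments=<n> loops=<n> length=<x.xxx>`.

segments=10 loops=1 length=9.568

cell (0,1): code 0100 → (0.433,2.000)–(1.000,1.256)
cell (0,2): code 1100 → (0.239,3.000)–(0.433,2.000)
cell (0,3): code 1100 → (0.617,4.000)–(0.239,3.000)
cell (0,4): code 1000 → (1.000,4.334)–(0.617,4.000)
cell (1,1): code 0110 → (1.000,1.256)–(2.000,1.078)
cell (1,4): code 1001 → (2.000,4.379)–(1.000,4.334)
cell (2,1): code 0010 → (2.000,1.078)–(2.892,2.000)
cell (2,2): code 0011 → (2.892,2.000)–(2.980,3.000)
cell (2,3): code 0011 → (2.980,3.000)–(2.489,4.000)
cell (2,4): code 0001 → (2.489,4.000)–(2.000,4.379)
total: 10 segments, chained into 1 closed loop(s), length Σ = 9.567771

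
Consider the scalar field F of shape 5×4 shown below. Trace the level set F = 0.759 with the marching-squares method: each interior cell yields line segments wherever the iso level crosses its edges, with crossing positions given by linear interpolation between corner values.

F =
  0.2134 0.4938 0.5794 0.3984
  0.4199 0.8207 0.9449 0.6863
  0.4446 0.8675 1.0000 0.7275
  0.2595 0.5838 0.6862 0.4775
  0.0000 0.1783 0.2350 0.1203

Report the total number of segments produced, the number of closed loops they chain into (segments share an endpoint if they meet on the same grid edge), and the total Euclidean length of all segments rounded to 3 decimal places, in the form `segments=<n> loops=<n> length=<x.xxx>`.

segments=8 loops=1 length=6.897

cell (0,0): code 0100 → (0.811,1.000)–(1.000,0.846)
cell (0,1): code 1100 → (0.491,2.000)–(0.811,1.000)
cell (0,2): code 1000 → (1.000,2.719)–(0.491,2.000)
cell (1,0): code 0110 → (1.000,0.846)–(2.000,0.743)
cell (1,2): code 1001 → (2.000,2.884)–(1.000,2.719)
cell (2,0): code 0010 → (2.000,0.743)–(2.382,1.000)
cell (2,1): code 0011 → (2.382,1.000)–(2.768,2.000)
cell (2,2): code 0001 → (2.768,2.000)–(2.000,2.884)
total: 8 segments, chained into 1 closed loop(s), length Σ = 6.896551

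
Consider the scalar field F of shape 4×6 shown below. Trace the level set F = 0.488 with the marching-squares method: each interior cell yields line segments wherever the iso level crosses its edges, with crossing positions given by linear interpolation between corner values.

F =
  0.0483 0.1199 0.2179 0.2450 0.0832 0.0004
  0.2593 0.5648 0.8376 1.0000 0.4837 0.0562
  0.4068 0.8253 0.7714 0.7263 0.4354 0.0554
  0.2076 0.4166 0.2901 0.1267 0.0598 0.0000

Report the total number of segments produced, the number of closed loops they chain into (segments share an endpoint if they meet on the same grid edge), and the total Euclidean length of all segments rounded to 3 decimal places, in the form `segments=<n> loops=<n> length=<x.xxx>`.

cell (0,0): code 0100 → (0.827,1.000)–(1.000,0.749)
cell (0,1): code 1100 → (0.436,2.000)–(0.827,1.000)
cell (0,2): code 1100 → (0.322,3.000)–(0.436,2.000)
cell (0,3): code 1000 → (1.000,3.992)–(0.322,3.000)
cell (1,0): code 0110 → (1.000,0.749)–(2.000,0.194)
cell (1,3): code 1001 → (2.000,3.819)–(1.000,3.992)
cell (2,0): code 0010 → (2.000,0.194)–(2.825,1.000)
cell (2,1): code 0011 → (2.825,1.000)–(2.589,2.000)
cell (2,2): code 0011 → (2.589,2.000)–(2.397,3.000)
cell (2,3): code 0001 → (2.397,3.000)–(2.000,3.819)
total: 10 segments, chained into 1 closed loop(s), length Σ = 9.854765

segments=10 loops=1 length=9.855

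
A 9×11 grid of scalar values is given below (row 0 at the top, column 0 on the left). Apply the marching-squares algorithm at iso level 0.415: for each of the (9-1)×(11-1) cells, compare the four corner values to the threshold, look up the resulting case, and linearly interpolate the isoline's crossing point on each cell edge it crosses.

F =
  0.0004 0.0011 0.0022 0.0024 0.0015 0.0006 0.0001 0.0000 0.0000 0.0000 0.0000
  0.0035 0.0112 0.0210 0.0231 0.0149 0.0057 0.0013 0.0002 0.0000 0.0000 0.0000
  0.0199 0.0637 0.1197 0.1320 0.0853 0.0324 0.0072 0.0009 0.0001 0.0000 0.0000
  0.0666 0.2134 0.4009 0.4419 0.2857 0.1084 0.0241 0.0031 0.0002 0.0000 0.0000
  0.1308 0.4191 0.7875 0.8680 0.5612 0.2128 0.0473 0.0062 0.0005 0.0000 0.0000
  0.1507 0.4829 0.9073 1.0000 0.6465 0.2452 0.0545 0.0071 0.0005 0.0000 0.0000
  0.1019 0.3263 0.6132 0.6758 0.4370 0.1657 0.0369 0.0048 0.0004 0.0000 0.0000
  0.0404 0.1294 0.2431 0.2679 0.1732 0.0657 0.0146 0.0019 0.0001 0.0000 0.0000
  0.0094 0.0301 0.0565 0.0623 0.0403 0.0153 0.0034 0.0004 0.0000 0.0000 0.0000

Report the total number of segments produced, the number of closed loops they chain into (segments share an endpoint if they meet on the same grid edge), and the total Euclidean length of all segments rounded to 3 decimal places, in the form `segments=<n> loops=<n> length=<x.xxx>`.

segments=16 loops=1 length=11.639

cell (2,2): code 0100 → (2.913,3.000)–(3.000,2.344)
cell (2,3): code 1000 → (3.000,3.172)–(2.913,3.000)
cell (3,0): code 0100 → (3.980,1.000)–(4.000,0.986)
cell (3,1): code 1100 → (3.036,2.000)–(3.980,1.000)
cell (3,2): code 1110 → (3.000,2.344)–(3.036,2.000)
cell (3,3): code 1101 → (3.469,4.000)–(3.000,3.172)
cell (3,4): code 1000 → (4.000,4.420)–(3.469,4.000)
cell (4,0): code 0110 → (4.000,0.986)–(5.000,0.796)
cell (4,4): code 1001 → (5.000,4.577)–(4.000,4.420)
cell (5,0): code 0010 → (5.000,0.796)–(5.434,1.000)
cell (5,1): code 0111 → (5.434,1.000)–(6.000,1.309)
cell (5,4): code 1001 → (6.000,4.081)–(5.000,4.577)
cell (6,1): code 0010 → (6.000,1.309)–(6.536,2.000)
cell (6,2): code 0011 → (6.536,2.000)–(6.639,3.000)
cell (6,3): code 0011 → (6.639,3.000)–(6.083,4.000)
cell (6,4): code 0001 → (6.083,4.000)–(6.000,4.081)
total: 16 segments, chained into 1 closed loop(s), length Σ = 11.638975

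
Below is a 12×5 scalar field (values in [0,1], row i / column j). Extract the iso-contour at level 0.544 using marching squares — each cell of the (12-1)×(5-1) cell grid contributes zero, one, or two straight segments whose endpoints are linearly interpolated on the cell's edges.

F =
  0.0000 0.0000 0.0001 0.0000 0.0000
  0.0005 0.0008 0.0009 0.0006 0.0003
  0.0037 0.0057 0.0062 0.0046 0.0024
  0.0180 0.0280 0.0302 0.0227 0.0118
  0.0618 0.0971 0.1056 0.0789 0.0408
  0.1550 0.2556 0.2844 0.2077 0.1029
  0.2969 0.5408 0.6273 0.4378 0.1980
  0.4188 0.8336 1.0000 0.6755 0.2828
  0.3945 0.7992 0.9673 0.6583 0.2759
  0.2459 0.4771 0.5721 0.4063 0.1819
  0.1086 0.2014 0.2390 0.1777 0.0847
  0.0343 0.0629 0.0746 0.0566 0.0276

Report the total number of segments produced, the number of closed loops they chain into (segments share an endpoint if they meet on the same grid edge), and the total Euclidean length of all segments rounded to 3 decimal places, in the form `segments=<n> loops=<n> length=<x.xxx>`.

segments=14 loops=1 length=9.892

cell (5,1): code 0100 → (5.757,2.000)–(6.000,1.037)
cell (5,2): code 1000 → (6.000,2.440)–(5.757,2.000)
cell (6,0): code 0100 → (6.011,1.000)–(7.000,0.302)
cell (6,1): code 1110 → (6.000,1.037)–(6.011,1.000)
cell (6,2): code 1101 → (6.447,3.000)–(6.000,2.440)
cell (6,3): code 1000 → (7.000,3.335)–(6.447,3.000)
cell (7,0): code 0110 → (7.000,0.302)–(8.000,0.369)
cell (7,3): code 1001 → (8.000,3.299)–(7.000,3.335)
cell (8,0): code 0010 → (8.000,0.369)–(8.792,1.000)
cell (8,1): code 0111 → (8.792,1.000)–(9.000,1.704)
cell (8,2): code 1011 → (9.000,2.169)–(8.454,3.000)
cell (8,3): code 0001 → (8.454,3.000)–(8.000,3.299)
cell (9,1): code 0010 → (9.000,1.704)–(9.084,2.000)
cell (9,2): code 0001 → (9.084,2.000)–(9.000,2.169)
total: 14 segments, chained into 1 closed loop(s), length Σ = 9.892036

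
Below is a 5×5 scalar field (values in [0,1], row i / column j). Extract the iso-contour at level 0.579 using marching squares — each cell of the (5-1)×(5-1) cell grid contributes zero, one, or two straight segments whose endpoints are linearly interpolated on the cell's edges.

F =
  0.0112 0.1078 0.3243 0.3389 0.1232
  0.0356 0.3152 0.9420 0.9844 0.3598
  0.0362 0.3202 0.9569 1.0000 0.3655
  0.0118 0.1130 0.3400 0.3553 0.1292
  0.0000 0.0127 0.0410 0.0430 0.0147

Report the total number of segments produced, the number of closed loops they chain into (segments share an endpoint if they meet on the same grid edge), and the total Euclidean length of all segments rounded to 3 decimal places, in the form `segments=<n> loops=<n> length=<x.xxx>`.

cell (0,1): code 0100 → (0.412,2.000)–(1.000,1.421)
cell (0,2): code 1100 → (0.372,3.000)–(0.412,2.000)
cell (0,3): code 1000 → (1.000,3.649)–(0.372,3.000)
cell (1,1): code 0110 → (1.000,1.421)–(2.000,1.406)
cell (1,3): code 1001 → (2.000,3.664)–(1.000,3.649)
cell (2,1): code 0010 → (2.000,1.406)–(2.613,2.000)
cell (2,2): code 0011 → (2.613,2.000)–(2.653,3.000)
cell (2,3): code 0001 → (2.653,3.000)–(2.000,3.664)
total: 8 segments, chained into 1 closed loop(s), length Σ = 7.513988

segments=8 loops=1 length=7.514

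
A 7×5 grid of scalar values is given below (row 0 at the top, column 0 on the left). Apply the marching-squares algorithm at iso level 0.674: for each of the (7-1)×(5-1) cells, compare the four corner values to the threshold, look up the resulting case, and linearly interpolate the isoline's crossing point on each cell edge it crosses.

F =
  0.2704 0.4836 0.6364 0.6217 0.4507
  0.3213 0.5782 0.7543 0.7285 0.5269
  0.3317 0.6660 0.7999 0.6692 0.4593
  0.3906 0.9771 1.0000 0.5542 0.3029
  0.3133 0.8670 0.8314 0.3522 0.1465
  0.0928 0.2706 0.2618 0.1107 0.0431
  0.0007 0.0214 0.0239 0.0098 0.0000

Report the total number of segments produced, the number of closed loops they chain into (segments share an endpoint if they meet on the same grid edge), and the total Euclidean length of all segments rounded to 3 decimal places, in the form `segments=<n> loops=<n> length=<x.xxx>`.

segments=14 loops=1 length=10.762

cell (0,1): code 0100 → (0.319,2.000)–(1.000,1.544)
cell (0,2): code 1100 → (0.490,3.000)–(0.319,2.000)
cell (0,3): code 1000 → (1.000,3.270)–(0.490,3.000)
cell (1,1): code 0110 → (1.000,1.544)–(2.000,1.060)
cell (1,2): code 1011 → (2.000,2.963)–(1.919,3.000)
cell (1,3): code 0001 → (1.919,3.000)–(1.000,3.270)
cell (2,0): code 0100 → (2.026,1.000)–(3.000,0.483)
cell (2,1): code 1110 → (2.000,1.060)–(2.026,1.000)
cell (2,2): code 1001 → (3.000,2.731)–(2.000,2.963)
cell (3,0): code 0110 → (3.000,0.483)–(4.000,0.651)
cell (3,2): code 1001 → (4.000,2.328)–(3.000,2.731)
cell (4,0): code 0010 → (4.000,0.651)–(4.324,1.000)
cell (4,1): code 0011 → (4.324,1.000)–(4.276,2.000)
cell (4,2): code 0001 → (4.276,2.000)–(4.000,2.328)
total: 14 segments, chained into 1 closed loop(s), length Σ = 10.762146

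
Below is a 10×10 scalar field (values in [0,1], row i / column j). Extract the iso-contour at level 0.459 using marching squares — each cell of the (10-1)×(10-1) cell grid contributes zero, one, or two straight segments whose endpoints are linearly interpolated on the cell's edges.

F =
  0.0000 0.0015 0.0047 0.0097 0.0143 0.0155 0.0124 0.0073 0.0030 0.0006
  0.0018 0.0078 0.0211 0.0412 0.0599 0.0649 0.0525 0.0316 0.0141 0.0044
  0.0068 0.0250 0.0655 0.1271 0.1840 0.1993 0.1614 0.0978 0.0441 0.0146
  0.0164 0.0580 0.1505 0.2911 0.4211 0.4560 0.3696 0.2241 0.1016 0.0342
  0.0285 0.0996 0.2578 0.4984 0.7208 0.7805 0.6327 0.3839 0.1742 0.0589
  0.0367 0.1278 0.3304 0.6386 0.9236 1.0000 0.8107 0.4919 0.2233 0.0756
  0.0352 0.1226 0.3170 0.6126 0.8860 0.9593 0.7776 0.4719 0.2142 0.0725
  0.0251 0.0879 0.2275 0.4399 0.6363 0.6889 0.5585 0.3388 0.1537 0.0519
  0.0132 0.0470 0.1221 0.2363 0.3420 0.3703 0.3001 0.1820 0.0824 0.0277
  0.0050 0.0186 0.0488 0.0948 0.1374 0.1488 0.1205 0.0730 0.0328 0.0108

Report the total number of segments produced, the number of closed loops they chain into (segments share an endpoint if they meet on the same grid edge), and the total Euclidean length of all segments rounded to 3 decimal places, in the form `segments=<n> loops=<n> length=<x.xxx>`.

segments=18 loops=1 length=14.743

cell (3,2): code 0100 → (3.810,3.000)–(4.000,2.836)
cell (3,3): code 1100 → (3.126,4.000)–(3.810,3.000)
cell (3,4): code 1100 → (3.009,5.000)–(3.126,4.000)
cell (3,5): code 1100 → (3.340,6.000)–(3.009,5.000)
cell (3,6): code 1000 → (4.000,6.698)–(3.340,6.000)
cell (4,2): code 0110 → (4.000,2.836)–(5.000,2.417)
cell (4,6): code 1101 → (4.695,7.000)–(4.000,6.698)
cell (4,7): code 1000 → (5.000,7.122)–(4.695,7.000)
cell (5,2): code 0110 → (5.000,2.417)–(6.000,2.480)
cell (5,7): code 1001 → (6.000,7.050)–(5.000,7.122)
cell (6,2): code 0010 → (6.000,2.480)–(6.889,3.000)
cell (6,3): code 0111 → (6.889,3.000)–(7.000,3.097)
cell (6,6): code 1011 → (7.000,6.453)–(6.097,7.000)
cell (6,7): code 0001 → (6.097,7.000)–(6.000,7.050)
cell (7,3): code 0010 → (7.000,3.097)–(7.602,4.000)
cell (7,4): code 0011 → (7.602,4.000)–(7.722,5.000)
cell (7,5): code 0011 → (7.722,5.000)–(7.385,6.000)
cell (7,6): code 0001 → (7.385,6.000)–(7.000,6.453)
total: 18 segments, chained into 1 closed loop(s), length Σ = 14.742559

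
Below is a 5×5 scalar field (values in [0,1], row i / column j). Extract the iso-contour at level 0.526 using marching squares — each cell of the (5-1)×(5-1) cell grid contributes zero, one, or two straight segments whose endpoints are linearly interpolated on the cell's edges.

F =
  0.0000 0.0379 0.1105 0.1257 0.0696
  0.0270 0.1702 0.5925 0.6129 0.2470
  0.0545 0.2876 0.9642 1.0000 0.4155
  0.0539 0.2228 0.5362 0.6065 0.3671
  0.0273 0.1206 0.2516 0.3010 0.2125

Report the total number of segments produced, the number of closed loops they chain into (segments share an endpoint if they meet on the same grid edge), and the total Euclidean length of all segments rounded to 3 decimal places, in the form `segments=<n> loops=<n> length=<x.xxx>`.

segments=10 loops=1 length=7.556

cell (0,1): code 0100 → (0.862,2.000)–(1.000,1.843)
cell (0,2): code 1100 → (0.822,3.000)–(0.862,2.000)
cell (0,3): code 1000 → (1.000,3.237)–(0.822,3.000)
cell (1,1): code 0110 → (1.000,1.843)–(2.000,1.352)
cell (1,3): code 1001 → (2.000,3.811)–(1.000,3.237)
cell (2,1): code 0110 → (2.000,1.352)–(3.000,1.967)
cell (2,3): code 1001 → (3.000,3.336)–(2.000,3.811)
cell (3,1): code 0010 → (3.000,1.967)–(3.036,2.000)
cell (3,2): code 0011 → (3.036,2.000)–(3.264,3.000)
cell (3,3): code 0001 → (3.264,3.000)–(3.000,3.336)
total: 10 segments, chained into 1 closed loop(s), length Σ = 7.555810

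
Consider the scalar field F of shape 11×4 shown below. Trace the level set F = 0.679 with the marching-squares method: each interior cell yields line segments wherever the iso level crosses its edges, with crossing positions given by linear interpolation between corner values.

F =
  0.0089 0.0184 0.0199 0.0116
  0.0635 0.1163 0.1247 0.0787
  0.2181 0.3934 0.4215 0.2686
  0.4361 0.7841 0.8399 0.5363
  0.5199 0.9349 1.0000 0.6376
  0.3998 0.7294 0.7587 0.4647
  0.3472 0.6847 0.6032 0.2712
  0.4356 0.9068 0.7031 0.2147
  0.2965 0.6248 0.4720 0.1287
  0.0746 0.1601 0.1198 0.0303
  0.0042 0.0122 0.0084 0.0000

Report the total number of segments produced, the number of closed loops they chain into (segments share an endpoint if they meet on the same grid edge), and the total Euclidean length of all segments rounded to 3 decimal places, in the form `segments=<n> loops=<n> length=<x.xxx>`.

cell (2,0): code 0100 → (2.731,1.000)–(3.000,0.698)
cell (2,1): code 1100 → (2.615,2.000)–(2.731,1.000)
cell (2,2): code 1000 → (3.000,2.530)–(2.615,2.000)
cell (3,0): code 0110 → (3.000,0.698)–(4.000,0.383)
cell (3,2): code 1001 → (4.000,2.886)–(3.000,2.530)
cell (4,0): code 0110 → (4.000,0.383)–(5.000,0.847)
cell (4,2): code 1001 → (5.000,2.271)–(4.000,2.886)
cell (5,0): code 0110 → (5.000,0.847)–(6.000,0.983)
cell (5,1): code 1011 → (6.000,1.070)–(5.513,2.000)
cell (5,2): code 0001 → (5.513,2.000)–(5.000,2.271)
cell (6,0): code 0110 → (6.000,0.983)–(7.000,0.517)
cell (6,1): code 1101 → (6.759,2.000)–(6.000,1.070)
cell (6,2): code 1000 → (7.000,2.049)–(6.759,2.000)
cell (7,0): code 0010 → (7.000,0.517)–(7.808,1.000)
cell (7,1): code 0011 → (7.808,1.000)–(7.104,2.000)
cell (7,2): code 0001 → (7.104,2.000)–(7.000,2.049)
total: 16 segments, chained into 1 closed loop(s), length Σ = 13.920288

segments=16 loops=1 length=13.920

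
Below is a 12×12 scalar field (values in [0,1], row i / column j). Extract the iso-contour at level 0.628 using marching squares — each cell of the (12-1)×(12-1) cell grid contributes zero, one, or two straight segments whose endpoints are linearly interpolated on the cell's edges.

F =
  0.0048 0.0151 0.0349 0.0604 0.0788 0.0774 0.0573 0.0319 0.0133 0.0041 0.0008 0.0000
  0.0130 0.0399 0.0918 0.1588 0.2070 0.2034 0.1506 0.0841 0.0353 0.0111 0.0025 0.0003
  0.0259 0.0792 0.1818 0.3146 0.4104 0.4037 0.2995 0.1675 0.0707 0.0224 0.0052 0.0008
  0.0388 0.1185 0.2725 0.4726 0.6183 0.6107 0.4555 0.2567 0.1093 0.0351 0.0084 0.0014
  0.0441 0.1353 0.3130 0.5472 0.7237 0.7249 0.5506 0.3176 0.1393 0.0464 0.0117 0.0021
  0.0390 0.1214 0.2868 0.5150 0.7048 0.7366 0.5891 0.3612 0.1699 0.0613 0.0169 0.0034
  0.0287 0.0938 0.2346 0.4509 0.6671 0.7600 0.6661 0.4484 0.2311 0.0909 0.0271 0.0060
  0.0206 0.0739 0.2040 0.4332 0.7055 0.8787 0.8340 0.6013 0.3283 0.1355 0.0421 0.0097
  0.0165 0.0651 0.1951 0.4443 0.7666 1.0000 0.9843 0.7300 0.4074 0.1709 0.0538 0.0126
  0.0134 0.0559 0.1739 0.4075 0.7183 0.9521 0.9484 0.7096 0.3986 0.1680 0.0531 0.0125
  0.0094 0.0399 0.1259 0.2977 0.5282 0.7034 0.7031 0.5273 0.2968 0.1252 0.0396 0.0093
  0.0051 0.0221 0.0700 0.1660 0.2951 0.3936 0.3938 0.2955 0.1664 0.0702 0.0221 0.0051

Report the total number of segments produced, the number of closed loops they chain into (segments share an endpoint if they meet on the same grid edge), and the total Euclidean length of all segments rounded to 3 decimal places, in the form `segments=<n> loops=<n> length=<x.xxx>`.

cell (3,3): code 0100 → (3.092,4.000)–(4.000,3.458)
cell (3,4): code 1100 → (3.151,5.000)–(3.092,4.000)
cell (3,5): code 1000 → (4.000,5.556)–(3.151,5.000)
cell (4,3): code 0110 → (4.000,3.458)–(5.000,3.595)
cell (4,5): code 1001 → (5.000,5.736)–(4.000,5.556)
cell (5,3): code 0110 → (5.000,3.595)–(6.000,3.819)
cell (5,5): code 1101 → (5.505,6.000)–(5.000,5.736)
cell (5,6): code 1000 → (6.000,6.175)–(5.505,6.000)
cell (6,3): code 0110 → (6.000,3.819)–(7.000,3.715)
cell (6,6): code 1001 → (7.000,6.885)–(6.000,6.175)
cell (7,3): code 0110 → (7.000,3.715)–(8.000,3.570)
cell (7,6): code 1101 → (7.207,7.000)–(7.000,6.885)
cell (7,7): code 1000 → (8.000,7.316)–(7.207,7.000)
cell (8,3): code 0110 → (8.000,3.570)–(9.000,3.709)
cell (8,7): code 1001 → (9.000,7.262)–(8.000,7.316)
cell (9,3): code 0010 → (9.000,3.709)–(9.475,4.000)
cell (9,4): code 0111 → (9.475,4.000)–(10.000,4.570)
cell (9,6): code 1011 → (10.000,6.427)–(9.448,7.000)
cell (9,7): code 0001 → (9.448,7.000)–(9.000,7.262)
cell (10,4): code 0010 → (10.000,4.570)–(10.243,5.000)
cell (10,5): code 0011 → (10.243,5.000)–(10.243,6.000)
cell (10,6): code 0001 → (10.243,6.000)–(10.000,6.427)
total: 22 segments, chained into 1 closed loop(s), length Σ = 18.194559

segments=22 loops=1 length=18.195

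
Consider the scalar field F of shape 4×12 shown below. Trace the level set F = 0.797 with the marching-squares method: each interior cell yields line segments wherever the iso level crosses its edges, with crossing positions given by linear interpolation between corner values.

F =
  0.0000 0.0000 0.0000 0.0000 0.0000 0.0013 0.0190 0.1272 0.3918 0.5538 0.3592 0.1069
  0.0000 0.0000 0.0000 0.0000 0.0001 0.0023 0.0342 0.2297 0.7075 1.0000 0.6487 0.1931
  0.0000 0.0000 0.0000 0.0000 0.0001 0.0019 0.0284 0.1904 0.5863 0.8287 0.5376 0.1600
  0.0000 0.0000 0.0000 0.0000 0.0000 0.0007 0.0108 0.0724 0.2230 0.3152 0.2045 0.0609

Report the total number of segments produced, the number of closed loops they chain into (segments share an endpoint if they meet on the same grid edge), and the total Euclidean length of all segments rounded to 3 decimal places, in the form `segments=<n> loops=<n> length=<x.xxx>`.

segments=6 loops=1 length=4.087

cell (0,8): code 0100 → (0.545,9.000)–(1.000,8.306)
cell (0,9): code 1000 → (1.000,9.578)–(0.545,9.000)
cell (1,8): code 0110 → (1.000,8.306)–(2.000,8.869)
cell (1,9): code 1001 → (2.000,9.109)–(1.000,9.578)
cell (2,8): code 0010 → (2.000,8.869)–(2.062,9.000)
cell (2,9): code 0001 → (2.062,9.000)–(2.000,9.109)
total: 6 segments, chained into 1 closed loop(s), length Σ = 4.087305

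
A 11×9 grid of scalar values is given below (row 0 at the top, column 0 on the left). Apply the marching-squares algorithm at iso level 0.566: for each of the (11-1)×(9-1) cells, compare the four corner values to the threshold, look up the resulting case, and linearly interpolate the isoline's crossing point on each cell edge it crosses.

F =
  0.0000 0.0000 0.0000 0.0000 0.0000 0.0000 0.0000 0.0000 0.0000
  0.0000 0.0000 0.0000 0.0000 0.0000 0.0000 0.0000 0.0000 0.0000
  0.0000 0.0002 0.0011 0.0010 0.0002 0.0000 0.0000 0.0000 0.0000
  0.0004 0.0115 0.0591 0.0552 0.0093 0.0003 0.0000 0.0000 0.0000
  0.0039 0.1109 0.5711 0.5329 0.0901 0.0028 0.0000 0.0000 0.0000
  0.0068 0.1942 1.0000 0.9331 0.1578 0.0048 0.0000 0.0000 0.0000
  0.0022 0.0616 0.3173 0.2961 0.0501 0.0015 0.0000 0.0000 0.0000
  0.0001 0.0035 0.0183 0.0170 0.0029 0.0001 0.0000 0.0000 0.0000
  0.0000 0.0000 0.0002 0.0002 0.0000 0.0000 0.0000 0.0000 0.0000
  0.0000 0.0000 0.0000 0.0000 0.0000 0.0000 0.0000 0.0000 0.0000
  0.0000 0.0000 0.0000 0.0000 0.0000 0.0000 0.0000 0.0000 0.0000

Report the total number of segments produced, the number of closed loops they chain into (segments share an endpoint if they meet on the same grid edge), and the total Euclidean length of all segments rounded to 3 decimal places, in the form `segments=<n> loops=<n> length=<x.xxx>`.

cell (3,1): code 0100 → (3.990,2.000)–(4.000,1.989)
cell (3,2): code 1000 → (4.000,2.134)–(3.990,2.000)
cell (4,1): code 0110 → (4.000,1.989)–(5.000,1.461)
cell (4,2): code 1101 → (4.083,3.000)–(4.000,2.134)
cell (4,3): code 1000 → (5.000,3.473)–(4.083,3.000)
cell (5,1): code 0010 → (5.000,1.461)–(5.636,2.000)
cell (5,2): code 0011 → (5.636,2.000)–(5.576,3.000)
cell (5,3): code 0001 → (5.576,3.000)–(5.000,3.473)
total: 8 segments, chained into 1 closed loop(s), length Σ = 5.762927

segments=8 loops=1 length=5.763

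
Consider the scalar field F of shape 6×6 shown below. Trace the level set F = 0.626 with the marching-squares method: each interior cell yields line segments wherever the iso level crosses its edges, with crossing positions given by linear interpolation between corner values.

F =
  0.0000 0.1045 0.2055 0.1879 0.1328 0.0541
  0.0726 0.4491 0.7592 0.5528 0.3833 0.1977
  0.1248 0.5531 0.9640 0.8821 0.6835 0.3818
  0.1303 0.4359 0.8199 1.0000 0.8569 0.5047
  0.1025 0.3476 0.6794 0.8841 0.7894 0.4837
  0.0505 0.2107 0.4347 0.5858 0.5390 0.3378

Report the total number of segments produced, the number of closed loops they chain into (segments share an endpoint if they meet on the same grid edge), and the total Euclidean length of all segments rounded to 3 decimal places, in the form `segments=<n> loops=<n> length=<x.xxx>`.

cell (0,1): code 0100 → (0.759,2.000)–(1.000,1.570)
cell (0,2): code 1000 → (1.000,2.645)–(0.759,2.000)
cell (1,1): code 0110 → (1.000,1.570)–(2.000,1.177)
cell (1,2): code 1101 → (1.222,3.000)–(1.000,2.645)
cell (1,3): code 1100 → (1.808,4.000)–(1.222,3.000)
cell (1,4): code 1000 → (2.000,4.191)–(1.808,4.000)
cell (2,1): code 0110 → (2.000,1.177)–(3.000,1.495)
cell (2,4): code 1001 → (3.000,4.656)–(2.000,4.191)
cell (3,1): code 0110 → (3.000,1.495)–(4.000,1.839)
cell (3,4): code 1001 → (4.000,4.535)–(3.000,4.656)
cell (4,1): code 0010 → (4.000,1.839)–(4.218,2.000)
cell (4,2): code 0011 → (4.218,2.000)–(4.865,3.000)
cell (4,3): code 0011 → (4.865,3.000)–(4.653,4.000)
cell (4,4): code 0001 → (4.653,4.000)–(4.000,4.535)
total: 14 segments, chained into 1 closed loop(s), length Σ = 11.648397

segments=14 loops=1 length=11.648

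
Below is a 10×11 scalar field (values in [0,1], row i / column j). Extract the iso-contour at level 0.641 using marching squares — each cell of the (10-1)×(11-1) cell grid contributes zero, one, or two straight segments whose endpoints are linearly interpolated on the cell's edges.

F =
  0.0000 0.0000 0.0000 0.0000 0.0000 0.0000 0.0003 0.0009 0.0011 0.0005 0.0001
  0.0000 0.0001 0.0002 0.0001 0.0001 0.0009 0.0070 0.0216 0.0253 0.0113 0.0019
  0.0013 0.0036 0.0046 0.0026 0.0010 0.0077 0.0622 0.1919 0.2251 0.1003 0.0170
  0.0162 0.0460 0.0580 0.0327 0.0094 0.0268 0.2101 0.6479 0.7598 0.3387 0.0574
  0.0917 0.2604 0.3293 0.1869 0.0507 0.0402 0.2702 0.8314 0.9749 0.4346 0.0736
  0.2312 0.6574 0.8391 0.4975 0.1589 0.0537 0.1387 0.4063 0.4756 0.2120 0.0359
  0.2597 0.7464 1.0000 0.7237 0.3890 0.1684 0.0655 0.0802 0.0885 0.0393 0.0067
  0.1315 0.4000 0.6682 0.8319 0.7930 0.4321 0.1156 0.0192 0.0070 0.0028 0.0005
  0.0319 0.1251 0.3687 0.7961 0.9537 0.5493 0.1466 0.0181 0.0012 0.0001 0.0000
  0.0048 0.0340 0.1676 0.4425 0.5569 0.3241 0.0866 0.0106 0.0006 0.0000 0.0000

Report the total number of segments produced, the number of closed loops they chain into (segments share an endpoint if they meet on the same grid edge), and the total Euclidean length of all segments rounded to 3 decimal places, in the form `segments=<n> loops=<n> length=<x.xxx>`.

segments=24 loops=2 length=18.127

cell (2,6): code 0100 → (2.985,7.000)–(3.000,6.984)
cell (2,7): code 1100 → (2.778,8.000)–(2.985,7.000)
cell (2,8): code 1000 → (3.000,8.282)–(2.778,8.000)
cell (3,6): code 0110 → (3.000,6.984)–(4.000,6.661)
cell (3,8): code 1001 → (4.000,8.618)–(3.000,8.282)
cell (4,0): code 0100 → (4.959,1.000)–(5.000,0.962)
cell (4,1): code 1100 → (4.611,2.000)–(4.959,1.000)
cell (4,2): code 1000 → (5.000,2.580)–(4.611,2.000)
cell (4,6): code 0010 → (4.000,6.661)–(4.448,7.000)
cell (4,7): code 0011 → (4.448,7.000)–(4.669,8.000)
cell (4,8): code 0001 → (4.669,8.000)–(4.000,8.618)
cell (5,0): code 0110 → (5.000,0.962)–(6.000,0.783)
cell (5,2): code 1101 → (5.634,3.000)–(5.000,2.580)
cell (5,3): code 1000 → (6.000,3.247)–(5.634,3.000)
cell (6,0): code 0010 → (6.000,0.783)–(6.304,1.000)
cell (6,1): code 0111 → (6.304,1.000)–(7.000,1.899)
cell (6,3): code 1101 → (6.624,4.000)–(6.000,3.247)
cell (6,4): code 1000 → (7.000,4.421)–(6.624,4.000)
cell (7,1): code 0010 → (7.000,1.899)–(7.091,2.000)
cell (7,2): code 0111 → (7.091,2.000)–(8.000,2.637)
cell (7,4): code 1001 → (8.000,4.773)–(7.000,4.421)
cell (8,2): code 0010 → (8.000,2.637)–(8.439,3.000)
cell (8,3): code 0011 → (8.439,3.000)–(8.788,4.000)
cell (8,4): code 0001 → (8.788,4.000)–(8.000,4.773)
total: 24 segments, chained into 2 closed loop(s), length Σ = 18.127123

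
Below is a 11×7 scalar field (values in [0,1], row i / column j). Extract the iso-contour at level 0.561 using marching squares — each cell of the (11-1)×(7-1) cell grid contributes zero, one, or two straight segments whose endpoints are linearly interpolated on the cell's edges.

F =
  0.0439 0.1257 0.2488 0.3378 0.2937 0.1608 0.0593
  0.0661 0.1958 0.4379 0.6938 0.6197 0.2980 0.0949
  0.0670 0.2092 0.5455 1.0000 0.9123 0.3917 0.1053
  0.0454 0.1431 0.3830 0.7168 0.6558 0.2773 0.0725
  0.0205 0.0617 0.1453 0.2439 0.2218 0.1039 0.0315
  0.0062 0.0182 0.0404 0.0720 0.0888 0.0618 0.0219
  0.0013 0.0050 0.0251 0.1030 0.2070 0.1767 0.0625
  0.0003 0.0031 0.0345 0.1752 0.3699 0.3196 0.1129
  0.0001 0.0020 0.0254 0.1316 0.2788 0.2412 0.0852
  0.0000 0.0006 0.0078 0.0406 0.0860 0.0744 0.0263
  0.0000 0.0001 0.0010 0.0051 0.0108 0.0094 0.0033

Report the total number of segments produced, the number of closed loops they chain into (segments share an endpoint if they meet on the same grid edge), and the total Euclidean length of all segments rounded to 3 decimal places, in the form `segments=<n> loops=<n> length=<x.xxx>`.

cell (0,2): code 0100 → (0.627,3.000)–(1.000,2.481)
cell (0,3): code 1100 → (0.820,4.000)–(0.627,3.000)
cell (0,4): code 1000 → (1.000,4.182)–(0.820,4.000)
cell (1,2): code 0110 → (1.000,2.481)–(2.000,2.034)
cell (1,4): code 1001 → (2.000,4.675)–(1.000,4.182)
cell (2,2): code 0110 → (2.000,2.034)–(3.000,2.533)
cell (2,4): code 1001 → (3.000,4.250)–(2.000,4.675)
cell (3,2): code 0010 → (3.000,2.533)–(3.329,3.000)
cell (3,3): code 0011 → (3.329,3.000)–(3.218,4.000)
cell (3,4): code 0001 → (3.218,4.000)–(3.000,4.250)
total: 10 segments, chained into 1 closed loop(s), length Σ = 8.237621

segments=10 loops=1 length=8.238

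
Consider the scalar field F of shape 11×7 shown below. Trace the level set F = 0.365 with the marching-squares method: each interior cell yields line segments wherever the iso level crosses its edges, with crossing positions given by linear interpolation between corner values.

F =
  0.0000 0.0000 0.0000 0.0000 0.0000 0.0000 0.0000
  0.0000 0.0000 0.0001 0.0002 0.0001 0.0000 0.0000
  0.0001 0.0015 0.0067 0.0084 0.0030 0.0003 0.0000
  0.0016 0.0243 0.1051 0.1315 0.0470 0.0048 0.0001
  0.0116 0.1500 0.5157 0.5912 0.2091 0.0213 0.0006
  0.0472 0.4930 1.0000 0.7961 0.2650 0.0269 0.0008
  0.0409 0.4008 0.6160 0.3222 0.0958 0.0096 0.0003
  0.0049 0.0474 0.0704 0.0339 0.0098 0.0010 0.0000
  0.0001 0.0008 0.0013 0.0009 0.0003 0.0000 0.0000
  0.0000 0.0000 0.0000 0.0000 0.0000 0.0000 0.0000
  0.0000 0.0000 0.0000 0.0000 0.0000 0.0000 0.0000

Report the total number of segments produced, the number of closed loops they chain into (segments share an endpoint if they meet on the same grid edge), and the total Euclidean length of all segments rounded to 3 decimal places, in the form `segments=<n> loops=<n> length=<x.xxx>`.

cell (3,1): code 0100 → (3.633,2.000)–(4.000,1.588)
cell (3,2): code 1100 → (3.508,3.000)–(3.633,2.000)
cell (3,3): code 1000 → (4.000,3.592)–(3.508,3.000)
cell (4,0): code 0100 → (4.627,1.000)–(5.000,0.713)
cell (4,1): code 1110 → (4.000,1.588)–(4.627,1.000)
cell (4,3): code 1001 → (5.000,3.812)–(4.000,3.592)
cell (5,0): code 0110 → (5.000,0.713)–(6.000,0.901)
cell (5,2): code 1011 → (6.000,2.854)–(5.910,3.000)
cell (5,3): code 0001 → (5.910,3.000)–(5.000,3.812)
cell (6,0): code 0010 → (6.000,0.901)–(6.101,1.000)
cell (6,1): code 0011 → (6.101,1.000)–(6.460,2.000)
cell (6,2): code 0001 → (6.460,2.000)–(6.000,2.854)
total: 12 segments, chained into 1 closed loop(s), length Σ = 9.266233

segments=12 loops=1 length=9.266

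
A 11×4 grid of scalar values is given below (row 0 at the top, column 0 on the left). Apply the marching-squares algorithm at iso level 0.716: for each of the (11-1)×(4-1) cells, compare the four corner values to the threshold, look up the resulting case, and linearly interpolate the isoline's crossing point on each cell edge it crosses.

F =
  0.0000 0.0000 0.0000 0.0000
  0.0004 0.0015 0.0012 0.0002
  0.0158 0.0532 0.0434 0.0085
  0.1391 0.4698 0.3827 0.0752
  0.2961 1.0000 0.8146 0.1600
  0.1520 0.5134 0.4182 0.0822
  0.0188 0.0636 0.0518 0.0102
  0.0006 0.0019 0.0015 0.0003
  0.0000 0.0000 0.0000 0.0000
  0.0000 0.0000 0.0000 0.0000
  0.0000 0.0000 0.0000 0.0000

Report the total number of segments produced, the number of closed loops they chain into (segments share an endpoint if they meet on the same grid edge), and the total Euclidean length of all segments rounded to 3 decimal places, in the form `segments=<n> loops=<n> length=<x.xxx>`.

segments=6 loops=1 length=4.045

cell (3,0): code 0100 → (3.464,1.000)–(4.000,0.597)
cell (3,1): code 1100 → (3.772,2.000)–(3.464,1.000)
cell (3,2): code 1000 → (4.000,2.151)–(3.772,2.000)
cell (4,0): code 0010 → (4.000,0.597)–(4.584,1.000)
cell (4,1): code 0011 → (4.584,1.000)–(4.249,2.000)
cell (4,2): code 0001 → (4.249,2.000)–(4.000,2.151)
total: 6 segments, chained into 1 closed loop(s), length Σ = 4.045177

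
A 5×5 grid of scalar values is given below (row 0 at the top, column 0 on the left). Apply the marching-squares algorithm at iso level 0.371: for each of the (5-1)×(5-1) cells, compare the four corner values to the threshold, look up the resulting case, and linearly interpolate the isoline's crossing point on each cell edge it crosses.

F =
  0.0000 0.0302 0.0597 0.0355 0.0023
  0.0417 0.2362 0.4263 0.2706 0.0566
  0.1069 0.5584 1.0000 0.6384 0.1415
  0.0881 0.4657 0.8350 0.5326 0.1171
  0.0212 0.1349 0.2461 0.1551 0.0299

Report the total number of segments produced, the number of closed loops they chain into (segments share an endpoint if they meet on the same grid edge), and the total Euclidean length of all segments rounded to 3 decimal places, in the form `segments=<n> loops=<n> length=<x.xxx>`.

segments=12 loops=1 length=9.021

cell (0,1): code 0100 → (0.849,2.000)–(1.000,1.709)
cell (0,2): code 1000 → (1.000,2.355)–(0.849,2.000)
cell (1,0): code 0100 → (1.418,1.000)–(2.000,0.585)
cell (1,1): code 1110 → (1.000,1.709)–(1.418,1.000)
cell (1,2): code 1101 → (1.273,3.000)–(1.000,2.355)
cell (1,3): code 1000 → (2.000,3.538)–(1.273,3.000)
cell (2,0): code 0110 → (2.000,0.585)–(3.000,0.749)
cell (2,3): code 1001 → (3.000,3.389)–(2.000,3.538)
cell (3,0): code 0010 → (3.000,0.749)–(3.286,1.000)
cell (3,1): code 0011 → (3.286,1.000)–(3.788,2.000)
cell (3,2): code 0011 → (3.788,2.000)–(3.428,3.000)
cell (3,3): code 0001 → (3.428,3.000)–(3.000,3.389)
total: 12 segments, chained into 1 closed loop(s), length Σ = 9.021146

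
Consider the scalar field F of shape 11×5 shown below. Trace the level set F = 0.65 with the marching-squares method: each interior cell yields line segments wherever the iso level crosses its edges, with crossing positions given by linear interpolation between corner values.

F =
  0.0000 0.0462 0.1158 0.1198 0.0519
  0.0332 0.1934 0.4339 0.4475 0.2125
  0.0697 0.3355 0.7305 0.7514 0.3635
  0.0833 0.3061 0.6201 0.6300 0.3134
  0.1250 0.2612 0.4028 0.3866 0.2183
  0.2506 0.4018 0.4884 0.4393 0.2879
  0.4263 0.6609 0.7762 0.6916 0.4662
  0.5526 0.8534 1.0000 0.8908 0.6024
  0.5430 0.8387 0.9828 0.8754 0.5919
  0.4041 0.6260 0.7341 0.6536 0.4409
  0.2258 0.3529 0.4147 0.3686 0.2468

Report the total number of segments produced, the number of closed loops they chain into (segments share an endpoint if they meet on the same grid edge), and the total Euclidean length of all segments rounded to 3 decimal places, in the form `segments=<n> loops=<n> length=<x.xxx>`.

cell (1,1): code 0100 → (1.729,2.000)–(2.000,1.796)
cell (1,2): code 1100 → (1.666,3.000)–(1.729,2.000)
cell (1,3): code 1000 → (2.000,3.261)–(1.666,3.000)
cell (2,1): code 0010 → (2.000,1.796)–(2.729,2.000)
cell (2,2): code 0011 → (2.729,2.000)–(2.835,3.000)
cell (2,3): code 0001 → (2.835,3.000)–(2.000,3.261)
cell (5,0): code 0100 → (5.958,1.000)–(6.000,0.954)
cell (5,1): code 1100 → (5.562,2.000)–(5.958,1.000)
cell (5,2): code 1100 → (5.835,3.000)–(5.562,2.000)
cell (5,3): code 1000 → (6.000,3.185)–(5.835,3.000)
cell (6,0): code 0110 → (6.000,0.954)–(7.000,0.324)
cell (6,3): code 1001 → (7.000,3.835)–(6.000,3.185)
cell (7,0): code 0110 → (7.000,0.324)–(8.000,0.362)
cell (7,3): code 1001 → (8.000,3.795)–(7.000,3.835)
cell (8,0): code 0010 → (8.000,0.362)–(8.887,1.000)
cell (8,1): code 0111 → (8.887,1.000)–(9.000,1.222)
cell (8,3): code 1001 → (9.000,3.017)–(8.000,3.795)
cell (9,1): code 0010 → (9.000,1.222)–(9.263,2.000)
cell (9,2): code 0011 → (9.263,2.000)–(9.013,3.000)
cell (9,3): code 0001 → (9.013,3.000)–(9.000,3.017)
total: 20 segments, chained into 2 closed loop(s), length Σ = 15.684310

segments=20 loops=2 length=15.684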